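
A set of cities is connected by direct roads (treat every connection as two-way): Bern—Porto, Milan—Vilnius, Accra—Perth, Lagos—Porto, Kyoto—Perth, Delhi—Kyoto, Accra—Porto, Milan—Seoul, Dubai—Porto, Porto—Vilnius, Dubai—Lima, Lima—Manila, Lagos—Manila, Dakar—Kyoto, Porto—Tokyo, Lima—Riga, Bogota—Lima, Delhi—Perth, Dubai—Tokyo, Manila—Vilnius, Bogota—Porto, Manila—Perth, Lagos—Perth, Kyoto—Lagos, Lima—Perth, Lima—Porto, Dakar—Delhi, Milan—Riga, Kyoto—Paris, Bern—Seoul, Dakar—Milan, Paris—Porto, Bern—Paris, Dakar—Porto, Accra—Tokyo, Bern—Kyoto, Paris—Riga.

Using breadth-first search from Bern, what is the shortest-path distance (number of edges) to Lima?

Level 0: Bern
Level 1: Kyoto, Paris, Porto, Seoul
Level 2: Accra, Bogota, Dakar, Delhi, Dubai, Lagos, Lima, Milan, Perth, Riga, Tokyo, Vilnius
Level 3: Manila
Lima first appears at level 2.

2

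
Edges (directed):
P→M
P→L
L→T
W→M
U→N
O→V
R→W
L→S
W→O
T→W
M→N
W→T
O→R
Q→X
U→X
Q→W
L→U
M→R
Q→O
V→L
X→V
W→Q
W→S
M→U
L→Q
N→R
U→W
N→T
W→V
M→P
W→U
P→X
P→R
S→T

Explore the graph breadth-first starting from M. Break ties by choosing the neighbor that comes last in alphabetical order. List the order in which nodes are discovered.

M, U, R, P, N, X, W, L, T, V, S, Q, O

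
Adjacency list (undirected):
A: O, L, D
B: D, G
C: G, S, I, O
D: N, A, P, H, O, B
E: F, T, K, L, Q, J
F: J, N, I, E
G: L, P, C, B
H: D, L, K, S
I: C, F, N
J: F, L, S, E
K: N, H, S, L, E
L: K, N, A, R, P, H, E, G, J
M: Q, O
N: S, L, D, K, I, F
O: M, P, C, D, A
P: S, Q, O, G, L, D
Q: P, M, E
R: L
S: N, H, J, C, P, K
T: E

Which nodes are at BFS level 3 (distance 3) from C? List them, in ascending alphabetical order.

E, Q, R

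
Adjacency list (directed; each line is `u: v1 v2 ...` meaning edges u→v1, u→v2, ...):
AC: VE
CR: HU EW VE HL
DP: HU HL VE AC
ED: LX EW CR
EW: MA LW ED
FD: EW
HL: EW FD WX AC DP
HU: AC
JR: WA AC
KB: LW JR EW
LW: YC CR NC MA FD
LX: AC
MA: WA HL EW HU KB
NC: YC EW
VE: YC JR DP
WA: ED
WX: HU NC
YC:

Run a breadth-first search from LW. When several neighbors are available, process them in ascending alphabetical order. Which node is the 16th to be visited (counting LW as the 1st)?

Visit LW; enqueue CR, FD, MA, NC, YC → queue [CR, FD, MA, NC, YC]
Visit CR; enqueue EW, HL, HU, VE → queue [FD, MA, NC, YC, EW, HL, HU, VE]
Visit FD → queue [MA, NC, YC, EW, HL, HU, VE]
Visit MA; enqueue KB, WA → queue [NC, YC, EW, HL, HU, VE, KB, WA]
Visit NC → queue [YC, EW, HL, HU, VE, KB, WA]
Visit YC → queue [EW, HL, HU, VE, KB, WA]
Visit EW; enqueue ED → queue [HL, HU, VE, KB, WA, ED]
Visit HL; enqueue AC, DP, WX → queue [HU, VE, KB, WA, ED, AC, DP, WX]
Visit HU → queue [VE, KB, WA, ED, AC, DP, WX]
Visit VE; enqueue JR → queue [KB, WA, ED, AC, DP, WX, JR]
Visit KB → queue [WA, ED, AC, DP, WX, JR]
Visit WA → queue [ED, AC, DP, WX, JR]
Visit ED; enqueue LX → queue [AC, DP, WX, JR, LX]
Visit AC → queue [DP, WX, JR, LX]
Visit DP → queue [WX, JR, LX]
Visit WX → queue [JR, LX]
Visit JR → queue [LX]
Visit LX → queue []

Visit order: LW, CR, FD, MA, NC, YC, EW, HL, HU, VE, KB, WA, ED, AC, DP, WX, JR, LX

WX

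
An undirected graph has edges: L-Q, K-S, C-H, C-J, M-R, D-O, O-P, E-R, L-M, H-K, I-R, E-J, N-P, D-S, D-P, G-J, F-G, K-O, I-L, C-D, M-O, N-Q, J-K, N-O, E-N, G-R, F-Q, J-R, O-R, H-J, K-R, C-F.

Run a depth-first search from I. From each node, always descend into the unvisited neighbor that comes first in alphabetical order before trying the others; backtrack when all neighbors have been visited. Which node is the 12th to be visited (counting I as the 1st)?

P

Visit I
I → L
L → M
M → O
O → D
D → C
C → F
F → G
G → J
J → E
E → N
N → P
N → Q
E → R
R → K
K → H
K → S

Visit order: I, L, M, O, D, C, F, G, J, E, N, P, Q, R, K, H, S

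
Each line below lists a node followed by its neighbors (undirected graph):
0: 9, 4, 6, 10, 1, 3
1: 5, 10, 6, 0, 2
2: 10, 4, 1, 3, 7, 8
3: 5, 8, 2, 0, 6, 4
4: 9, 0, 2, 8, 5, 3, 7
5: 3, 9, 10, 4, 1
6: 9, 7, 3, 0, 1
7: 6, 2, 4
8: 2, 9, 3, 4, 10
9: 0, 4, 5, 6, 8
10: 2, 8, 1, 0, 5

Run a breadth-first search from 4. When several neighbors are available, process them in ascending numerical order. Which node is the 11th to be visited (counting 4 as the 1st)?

Visit 4; enqueue 0, 2, 3, 5, 7, 8, 9 → queue [0, 2, 3, 5, 7, 8, 9]
Visit 0; enqueue 1, 6, 10 → queue [2, 3, 5, 7, 8, 9, 1, 6, 10]
Visit 2 → queue [3, 5, 7, 8, 9, 1, 6, 10]
Visit 3 → queue [5, 7, 8, 9, 1, 6, 10]
Visit 5 → queue [7, 8, 9, 1, 6, 10]
Visit 7 → queue [8, 9, 1, 6, 10]
Visit 8 → queue [9, 1, 6, 10]
Visit 9 → queue [1, 6, 10]
Visit 1 → queue [6, 10]
Visit 6 → queue [10]
Visit 10 → queue []

Visit order: 4, 0, 2, 3, 5, 7, 8, 9, 1, 6, 10

10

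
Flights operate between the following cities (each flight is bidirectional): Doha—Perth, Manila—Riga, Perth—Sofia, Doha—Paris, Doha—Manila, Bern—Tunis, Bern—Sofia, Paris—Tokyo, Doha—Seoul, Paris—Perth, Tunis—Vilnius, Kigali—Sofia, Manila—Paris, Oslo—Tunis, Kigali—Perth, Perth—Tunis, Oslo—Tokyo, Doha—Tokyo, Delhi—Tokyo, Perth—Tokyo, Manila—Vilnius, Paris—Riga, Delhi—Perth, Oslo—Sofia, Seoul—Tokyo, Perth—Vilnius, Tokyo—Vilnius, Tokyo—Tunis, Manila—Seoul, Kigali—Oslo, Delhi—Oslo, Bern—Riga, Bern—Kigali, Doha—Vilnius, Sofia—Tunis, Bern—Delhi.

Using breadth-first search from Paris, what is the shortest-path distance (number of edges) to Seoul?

2

Level 0: Paris
Level 1: Doha, Manila, Perth, Riga, Tokyo
Level 2: Bern, Delhi, Kigali, Oslo, Seoul, Sofia, Tunis, Vilnius
Seoul first appears at level 2.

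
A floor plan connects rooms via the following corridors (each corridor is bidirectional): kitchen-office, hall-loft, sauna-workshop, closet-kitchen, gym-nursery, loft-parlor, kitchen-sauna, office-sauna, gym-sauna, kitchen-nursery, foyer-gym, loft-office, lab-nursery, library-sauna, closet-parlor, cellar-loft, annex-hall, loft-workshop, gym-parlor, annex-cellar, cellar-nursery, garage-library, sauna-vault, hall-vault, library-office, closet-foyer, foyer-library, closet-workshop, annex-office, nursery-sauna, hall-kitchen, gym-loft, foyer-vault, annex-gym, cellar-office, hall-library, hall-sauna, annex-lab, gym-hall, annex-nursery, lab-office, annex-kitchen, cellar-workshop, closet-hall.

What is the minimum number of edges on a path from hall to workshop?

Level 0: hall
Level 1: annex, closet, gym, kitchen, library, loft, sauna, vault
Level 2: cellar, foyer, garage, lab, nursery, office, parlor, workshop
workshop first appears at level 2.

2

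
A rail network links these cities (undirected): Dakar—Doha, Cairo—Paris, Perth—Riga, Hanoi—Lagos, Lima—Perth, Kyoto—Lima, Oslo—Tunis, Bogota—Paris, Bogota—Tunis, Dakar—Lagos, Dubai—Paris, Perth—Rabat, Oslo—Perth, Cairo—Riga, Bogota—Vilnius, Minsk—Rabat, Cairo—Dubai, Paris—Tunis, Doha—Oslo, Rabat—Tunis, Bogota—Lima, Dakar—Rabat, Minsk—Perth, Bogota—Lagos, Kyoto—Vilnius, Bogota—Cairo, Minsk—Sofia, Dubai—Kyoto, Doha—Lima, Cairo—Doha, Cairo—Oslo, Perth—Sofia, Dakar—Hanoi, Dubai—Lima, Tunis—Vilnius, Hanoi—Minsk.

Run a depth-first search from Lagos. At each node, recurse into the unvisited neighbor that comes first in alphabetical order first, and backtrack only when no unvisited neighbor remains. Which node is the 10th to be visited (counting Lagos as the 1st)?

Visit Lagos
Lagos → Bogota
Bogota → Cairo
Cairo → Doha
Doha → Dakar
Dakar → Hanoi
Hanoi → Minsk
Minsk → Perth
Perth → Lima
Lima → Dubai
Dubai → Kyoto
Kyoto → Vilnius
Vilnius → Tunis
Tunis → Oslo
Tunis → Paris
Tunis → Rabat
Perth → Riga
Perth → Sofia

Visit order: Lagos, Bogota, Cairo, Doha, Dakar, Hanoi, Minsk, Perth, Lima, Dubai, Kyoto, Vilnius, Tunis, Oslo, Paris, Rabat, Riga, Sofia

Dubai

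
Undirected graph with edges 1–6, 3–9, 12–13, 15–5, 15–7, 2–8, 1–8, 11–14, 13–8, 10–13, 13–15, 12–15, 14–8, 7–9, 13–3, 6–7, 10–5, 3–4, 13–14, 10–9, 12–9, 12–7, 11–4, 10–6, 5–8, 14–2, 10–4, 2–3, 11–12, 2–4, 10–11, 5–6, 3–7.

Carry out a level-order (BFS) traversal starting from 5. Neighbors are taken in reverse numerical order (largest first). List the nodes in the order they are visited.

Visit 5; enqueue 15, 10, 8, 6 → queue [15, 10, 8, 6]
Visit 15; enqueue 13, 12, 7 → queue [10, 8, 6, 13, 12, 7]
Visit 10; enqueue 11, 9, 4 → queue [8, 6, 13, 12, 7, 11, 9, 4]
Visit 8; enqueue 14, 2, 1 → queue [6, 13, 12, 7, 11, 9, 4, 14, 2, 1]
Visit 6 → queue [13, 12, 7, 11, 9, 4, 14, 2, 1]
Visit 13; enqueue 3 → queue [12, 7, 11, 9, 4, 14, 2, 1, 3]
Visit 12 → queue [7, 11, 9, 4, 14, 2, 1, 3]
Visit 7 → queue [11, 9, 4, 14, 2, 1, 3]
Visit 11 → queue [9, 4, 14, 2, 1, 3]
Visit 9 → queue [4, 14, 2, 1, 3]
Visit 4 → queue [14, 2, 1, 3]
Visit 14 → queue [2, 1, 3]
Visit 2 → queue [1, 3]
Visit 1 → queue [3]
Visit 3 → queue []

5 → 15 → 10 → 8 → 6 → 13 → 12 → 7 → 11 → 9 → 4 → 14 → 2 → 1 → 3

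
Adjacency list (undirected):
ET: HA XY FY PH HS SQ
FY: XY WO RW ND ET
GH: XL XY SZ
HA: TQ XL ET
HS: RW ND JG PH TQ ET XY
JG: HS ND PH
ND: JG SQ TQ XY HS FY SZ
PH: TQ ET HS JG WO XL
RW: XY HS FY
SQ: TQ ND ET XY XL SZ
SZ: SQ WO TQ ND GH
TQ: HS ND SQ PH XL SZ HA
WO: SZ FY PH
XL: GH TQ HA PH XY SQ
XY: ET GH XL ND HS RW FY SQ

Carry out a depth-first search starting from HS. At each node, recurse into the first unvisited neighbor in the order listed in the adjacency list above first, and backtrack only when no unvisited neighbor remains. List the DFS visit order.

HS, RW, XY, ET, HA, TQ, ND, JG, PH, WO, SZ, SQ, XL, GH, FY

Visit HS
HS → RW
RW → XY
XY → ET
ET → HA
HA → TQ
TQ → ND
ND → JG
JG → PH
PH → WO
WO → SZ
SZ → SQ
SQ → XL
XL → GH
WO → FY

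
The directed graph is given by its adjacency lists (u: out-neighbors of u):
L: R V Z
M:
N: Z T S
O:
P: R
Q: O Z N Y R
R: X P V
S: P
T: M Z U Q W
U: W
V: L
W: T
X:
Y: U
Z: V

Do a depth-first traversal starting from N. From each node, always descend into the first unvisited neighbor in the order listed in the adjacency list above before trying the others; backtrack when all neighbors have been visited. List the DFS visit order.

N Z V L R X P T M U W Q O Y S

Visit N
N → Z
Z → V
V → L
L → R
R → X
R → P
N → T
T → M
T → U
U → W
T → Q
Q → O
Q → Y
N → S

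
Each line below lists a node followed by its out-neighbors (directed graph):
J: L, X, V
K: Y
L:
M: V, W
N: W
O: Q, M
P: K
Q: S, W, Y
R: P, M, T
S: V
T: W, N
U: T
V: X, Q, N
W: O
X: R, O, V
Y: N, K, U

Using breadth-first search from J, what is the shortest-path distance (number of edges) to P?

Level 0: J
Level 1: L, V, X
Level 2: N, O, Q, R
Level 3: M, P, S, T, W, Y
Level 4: K, U
P first appears at level 3.

3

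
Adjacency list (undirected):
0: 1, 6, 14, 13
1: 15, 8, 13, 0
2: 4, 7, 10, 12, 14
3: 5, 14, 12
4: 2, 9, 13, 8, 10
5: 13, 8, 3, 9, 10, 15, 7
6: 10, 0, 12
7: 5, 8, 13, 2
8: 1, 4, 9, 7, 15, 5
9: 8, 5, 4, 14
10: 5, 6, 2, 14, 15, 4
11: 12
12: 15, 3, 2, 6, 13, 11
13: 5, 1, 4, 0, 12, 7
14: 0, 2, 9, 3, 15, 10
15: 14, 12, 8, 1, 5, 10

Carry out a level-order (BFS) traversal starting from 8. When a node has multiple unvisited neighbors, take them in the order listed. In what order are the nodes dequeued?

Visit 8; enqueue 1, 4, 9, 7, 15, 5 → queue [1, 4, 9, 7, 15, 5]
Visit 1; enqueue 13, 0 → queue [4, 9, 7, 15, 5, 13, 0]
Visit 4; enqueue 2, 10 → queue [9, 7, 15, 5, 13, 0, 2, 10]
Visit 9; enqueue 14 → queue [7, 15, 5, 13, 0, 2, 10, 14]
Visit 7 → queue [15, 5, 13, 0, 2, 10, 14]
Visit 15; enqueue 12 → queue [5, 13, 0, 2, 10, 14, 12]
Visit 5; enqueue 3 → queue [13, 0, 2, 10, 14, 12, 3]
Visit 13 → queue [0, 2, 10, 14, 12, 3]
Visit 0; enqueue 6 → queue [2, 10, 14, 12, 3, 6]
Visit 2 → queue [10, 14, 12, 3, 6]
Visit 10 → queue [14, 12, 3, 6]
Visit 14 → queue [12, 3, 6]
Visit 12; enqueue 11 → queue [3, 6, 11]
Visit 3 → queue [6, 11]
Visit 6 → queue [11]
Visit 11 → queue []

8 1 4 9 7 15 5 13 0 2 10 14 12 3 6 11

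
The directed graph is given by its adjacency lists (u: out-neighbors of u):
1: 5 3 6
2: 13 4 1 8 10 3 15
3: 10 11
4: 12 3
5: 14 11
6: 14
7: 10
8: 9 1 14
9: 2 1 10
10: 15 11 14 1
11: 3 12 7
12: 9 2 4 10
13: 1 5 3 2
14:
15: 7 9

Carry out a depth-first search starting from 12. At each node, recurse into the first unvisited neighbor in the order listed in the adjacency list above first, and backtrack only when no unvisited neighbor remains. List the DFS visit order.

Visit 12
12 → 9
9 → 2
2 → 13
13 → 1
1 → 5
5 → 14
5 → 11
11 → 3
3 → 10
10 → 15
15 → 7
1 → 6
2 → 4
2 → 8

12 -> 9 -> 2 -> 13 -> 1 -> 5 -> 14 -> 11 -> 3 -> 10 -> 15 -> 7 -> 6 -> 4 -> 8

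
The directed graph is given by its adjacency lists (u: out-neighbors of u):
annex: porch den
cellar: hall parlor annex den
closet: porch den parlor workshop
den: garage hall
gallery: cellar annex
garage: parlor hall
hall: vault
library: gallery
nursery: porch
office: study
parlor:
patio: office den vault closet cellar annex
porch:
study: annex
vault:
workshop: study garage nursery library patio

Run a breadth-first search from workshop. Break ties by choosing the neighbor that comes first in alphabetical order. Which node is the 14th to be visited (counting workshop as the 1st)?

den

Visit workshop; enqueue garage, library, nursery, patio, study → queue [garage, library, nursery, patio, study]
Visit garage; enqueue hall, parlor → queue [library, nursery, patio, study, hall, parlor]
Visit library; enqueue gallery → queue [nursery, patio, study, hall, parlor, gallery]
Visit nursery; enqueue porch → queue [patio, study, hall, parlor, gallery, porch]
Visit patio; enqueue annex, cellar, closet, den, office, vault → queue [study, hall, parlor, gallery, porch, annex, cellar, closet, den, office, vault]
Visit study → queue [hall, parlor, gallery, porch, annex, cellar, closet, den, office, vault]
Visit hall → queue [parlor, gallery, porch, annex, cellar, closet, den, office, vault]
Visit parlor → queue [gallery, porch, annex, cellar, closet, den, office, vault]
Visit gallery → queue [porch, annex, cellar, closet, den, office, vault]
Visit porch → queue [annex, cellar, closet, den, office, vault]
Visit annex → queue [cellar, closet, den, office, vault]
Visit cellar → queue [closet, den, office, vault]
Visit closet → queue [den, office, vault]
Visit den → queue [office, vault]
Visit office → queue [vault]
Visit vault → queue []

Visit order: workshop, garage, library, nursery, patio, study, hall, parlor, gallery, porch, annex, cellar, closet, den, office, vault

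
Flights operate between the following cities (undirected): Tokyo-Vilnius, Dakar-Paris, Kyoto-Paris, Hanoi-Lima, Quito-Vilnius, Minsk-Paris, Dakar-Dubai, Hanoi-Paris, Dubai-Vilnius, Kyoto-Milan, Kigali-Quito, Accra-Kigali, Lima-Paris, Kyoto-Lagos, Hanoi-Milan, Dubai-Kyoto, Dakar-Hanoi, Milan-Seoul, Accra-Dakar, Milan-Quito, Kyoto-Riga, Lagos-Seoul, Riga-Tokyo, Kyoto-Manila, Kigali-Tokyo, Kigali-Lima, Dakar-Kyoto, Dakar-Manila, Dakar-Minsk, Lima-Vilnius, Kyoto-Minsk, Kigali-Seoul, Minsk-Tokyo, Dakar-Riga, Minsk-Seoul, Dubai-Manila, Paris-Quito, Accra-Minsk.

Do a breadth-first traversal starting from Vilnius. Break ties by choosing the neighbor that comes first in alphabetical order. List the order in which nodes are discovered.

Vilnius -> Dubai -> Lima -> Quito -> Tokyo -> Dakar -> Kyoto -> Manila -> Hanoi -> Kigali -> Paris -> Milan -> Minsk -> Riga -> Accra -> Lagos -> Seoul

Visit Vilnius; enqueue Dubai, Lima, Quito, Tokyo → queue [Dubai, Lima, Quito, Tokyo]
Visit Dubai; enqueue Dakar, Kyoto, Manila → queue [Lima, Quito, Tokyo, Dakar, Kyoto, Manila]
Visit Lima; enqueue Hanoi, Kigali, Paris → queue [Quito, Tokyo, Dakar, Kyoto, Manila, Hanoi, Kigali, Paris]
Visit Quito; enqueue Milan → queue [Tokyo, Dakar, Kyoto, Manila, Hanoi, Kigali, Paris, Milan]
Visit Tokyo; enqueue Minsk, Riga → queue [Dakar, Kyoto, Manila, Hanoi, Kigali, Paris, Milan, Minsk, Riga]
Visit Dakar; enqueue Accra → queue [Kyoto, Manila, Hanoi, Kigali, Paris, Milan, Minsk, Riga, Accra]
Visit Kyoto; enqueue Lagos → queue [Manila, Hanoi, Kigali, Paris, Milan, Minsk, Riga, Accra, Lagos]
Visit Manila → queue [Hanoi, Kigali, Paris, Milan, Minsk, Riga, Accra, Lagos]
Visit Hanoi → queue [Kigali, Paris, Milan, Minsk, Riga, Accra, Lagos]
Visit Kigali; enqueue Seoul → queue [Paris, Milan, Minsk, Riga, Accra, Lagos, Seoul]
Visit Paris → queue [Milan, Minsk, Riga, Accra, Lagos, Seoul]
Visit Milan → queue [Minsk, Riga, Accra, Lagos, Seoul]
Visit Minsk → queue [Riga, Accra, Lagos, Seoul]
Visit Riga → queue [Accra, Lagos, Seoul]
Visit Accra → queue [Lagos, Seoul]
Visit Lagos → queue [Seoul]
Visit Seoul → queue []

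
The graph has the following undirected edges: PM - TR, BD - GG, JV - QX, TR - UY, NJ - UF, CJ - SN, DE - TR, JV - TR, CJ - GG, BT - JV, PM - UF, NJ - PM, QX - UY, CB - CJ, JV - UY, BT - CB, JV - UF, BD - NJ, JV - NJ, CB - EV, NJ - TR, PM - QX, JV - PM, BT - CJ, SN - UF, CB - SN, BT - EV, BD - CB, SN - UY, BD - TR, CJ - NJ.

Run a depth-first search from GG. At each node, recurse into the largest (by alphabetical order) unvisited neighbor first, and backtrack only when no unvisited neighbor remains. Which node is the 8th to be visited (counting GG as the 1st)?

NJ

Visit GG
GG → CJ
CJ → SN
SN → UY
UY → TR
TR → PM
PM → UF
UF → NJ
NJ → JV
JV → QX
JV → BT
BT → EV
EV → CB
CB → BD
TR → DE

Visit order: GG, CJ, SN, UY, TR, PM, UF, NJ, JV, QX, BT, EV, CB, BD, DE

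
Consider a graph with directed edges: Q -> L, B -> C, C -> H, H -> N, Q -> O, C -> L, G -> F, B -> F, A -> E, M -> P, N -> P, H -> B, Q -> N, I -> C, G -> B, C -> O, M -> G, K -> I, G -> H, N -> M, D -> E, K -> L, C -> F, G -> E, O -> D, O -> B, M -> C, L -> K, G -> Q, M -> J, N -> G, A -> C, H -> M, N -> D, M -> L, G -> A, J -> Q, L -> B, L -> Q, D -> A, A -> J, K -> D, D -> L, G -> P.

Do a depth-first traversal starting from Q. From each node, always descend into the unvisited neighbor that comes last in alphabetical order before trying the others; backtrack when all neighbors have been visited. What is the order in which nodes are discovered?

Q O D L K I C H N P M J G F E B A

Visit Q
Q → O
O → D
D → L
L → K
K → I
I → C
C → H
H → N
N → P
N → M
M → J
M → G
G → F
G → E
G → B
G → A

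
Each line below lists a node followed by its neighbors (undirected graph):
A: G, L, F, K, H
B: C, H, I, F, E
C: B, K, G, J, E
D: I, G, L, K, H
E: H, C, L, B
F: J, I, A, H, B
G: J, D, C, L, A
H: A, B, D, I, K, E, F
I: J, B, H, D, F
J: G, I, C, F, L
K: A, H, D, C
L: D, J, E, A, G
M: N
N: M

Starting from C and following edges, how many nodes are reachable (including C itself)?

BFS from C visits: C, B, K, G, J, E, H, I, F, A, D, L
Reachable nodes: 12 of 14 total.

12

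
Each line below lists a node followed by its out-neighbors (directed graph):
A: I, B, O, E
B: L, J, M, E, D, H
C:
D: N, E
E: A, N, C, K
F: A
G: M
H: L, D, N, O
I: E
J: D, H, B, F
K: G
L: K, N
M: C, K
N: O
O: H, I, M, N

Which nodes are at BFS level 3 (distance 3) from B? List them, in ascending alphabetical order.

Level 0: B
Level 1: D, E, H, J, L, M
Level 2: A, C, F, K, N, O
Level 3: G, I

G, I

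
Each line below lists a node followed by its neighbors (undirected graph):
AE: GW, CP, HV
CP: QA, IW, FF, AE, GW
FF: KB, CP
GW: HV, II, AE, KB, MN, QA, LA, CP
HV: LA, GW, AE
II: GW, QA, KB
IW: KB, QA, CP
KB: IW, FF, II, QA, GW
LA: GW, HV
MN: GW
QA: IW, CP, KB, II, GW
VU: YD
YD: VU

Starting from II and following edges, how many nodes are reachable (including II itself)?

11

BFS from II visits: II, GW, QA, KB, HV, AE, MN, LA, CP, IW, FF
Reachable nodes: 11 of 13 total.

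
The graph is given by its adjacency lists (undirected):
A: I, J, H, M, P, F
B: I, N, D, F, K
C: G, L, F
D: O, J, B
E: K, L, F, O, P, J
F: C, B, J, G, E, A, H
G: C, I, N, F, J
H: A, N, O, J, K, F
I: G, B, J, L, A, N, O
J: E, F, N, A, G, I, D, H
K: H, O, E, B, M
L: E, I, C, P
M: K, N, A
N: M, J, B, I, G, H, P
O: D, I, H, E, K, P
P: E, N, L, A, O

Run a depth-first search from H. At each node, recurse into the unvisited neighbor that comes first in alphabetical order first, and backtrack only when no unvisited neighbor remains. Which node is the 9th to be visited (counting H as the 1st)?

Visit H
H → A
A → F
F → B
B → D
D → J
J → E
E → K
K → M
M → N
N → G
G → C
C → L
L → I
I → O
O → P

Visit order: H, A, F, B, D, J, E, K, M, N, G, C, L, I, O, P

M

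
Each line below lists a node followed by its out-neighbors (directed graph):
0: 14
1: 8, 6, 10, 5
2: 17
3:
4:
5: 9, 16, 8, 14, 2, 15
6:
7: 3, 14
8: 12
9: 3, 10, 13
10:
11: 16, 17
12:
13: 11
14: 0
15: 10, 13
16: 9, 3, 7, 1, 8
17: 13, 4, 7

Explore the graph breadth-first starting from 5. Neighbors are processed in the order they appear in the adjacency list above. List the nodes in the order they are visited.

Visit 5; enqueue 9, 16, 8, 14, 2, 15 → queue [9, 16, 8, 14, 2, 15]
Visit 9; enqueue 3, 10, 13 → queue [16, 8, 14, 2, 15, 3, 10, 13]
Visit 16; enqueue 7, 1 → queue [8, 14, 2, 15, 3, 10, 13, 7, 1]
Visit 8; enqueue 12 → queue [14, 2, 15, 3, 10, 13, 7, 1, 12]
Visit 14; enqueue 0 → queue [2, 15, 3, 10, 13, 7, 1, 12, 0]
Visit 2; enqueue 17 → queue [15, 3, 10, 13, 7, 1, 12, 0, 17]
Visit 15 → queue [3, 10, 13, 7, 1, 12, 0, 17]
Visit 3 → queue [10, 13, 7, 1, 12, 0, 17]
Visit 10 → queue [13, 7, 1, 12, 0, 17]
Visit 13; enqueue 11 → queue [7, 1, 12, 0, 17, 11]
Visit 7 → queue [1, 12, 0, 17, 11]
Visit 1; enqueue 6 → queue [12, 0, 17, 11, 6]
Visit 12 → queue [0, 17, 11, 6]
Visit 0 → queue [17, 11, 6]
Visit 17; enqueue 4 → queue [11, 6, 4]
Visit 11 → queue [6, 4]
Visit 6 → queue [4]
Visit 4 → queue []

5 -> 9 -> 16 -> 8 -> 14 -> 2 -> 15 -> 3 -> 10 -> 13 -> 7 -> 1 -> 12 -> 0 -> 17 -> 11 -> 6 -> 4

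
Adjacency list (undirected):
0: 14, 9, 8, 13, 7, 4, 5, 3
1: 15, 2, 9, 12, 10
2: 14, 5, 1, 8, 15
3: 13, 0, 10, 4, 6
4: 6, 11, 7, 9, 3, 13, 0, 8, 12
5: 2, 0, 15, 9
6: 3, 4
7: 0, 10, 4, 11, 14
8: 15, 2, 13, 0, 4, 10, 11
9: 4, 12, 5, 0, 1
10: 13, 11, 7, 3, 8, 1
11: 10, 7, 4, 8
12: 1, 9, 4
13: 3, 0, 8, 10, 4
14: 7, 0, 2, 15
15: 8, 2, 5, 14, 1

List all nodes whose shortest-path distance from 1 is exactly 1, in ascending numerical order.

Level 0: 1
Level 1: 2, 9, 10, 12, 15
Level 2: 0, 3, 4, 5, 7, 8, 11, 13, 14
Level 3: 6

2, 9, 10, 12, 15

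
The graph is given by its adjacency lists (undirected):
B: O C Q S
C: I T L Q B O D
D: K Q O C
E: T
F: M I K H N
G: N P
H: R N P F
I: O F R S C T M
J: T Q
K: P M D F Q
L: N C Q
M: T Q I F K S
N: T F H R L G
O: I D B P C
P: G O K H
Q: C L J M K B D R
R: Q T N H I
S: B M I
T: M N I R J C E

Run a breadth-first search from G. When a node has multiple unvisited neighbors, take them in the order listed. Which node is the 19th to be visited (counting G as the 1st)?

S

Visit G; enqueue N, P → queue [N, P]
Visit N; enqueue T, F, H, R, L → queue [P, T, F, H, R, L]
Visit P; enqueue O, K → queue [T, F, H, R, L, O, K]
Visit T; enqueue M, I, J, C, E → queue [F, H, R, L, O, K, M, I, J, C, E]
Visit F → queue [H, R, L, O, K, M, I, J, C, E]
Visit H → queue [R, L, O, K, M, I, J, C, E]
Visit R; enqueue Q → queue [L, O, K, M, I, J, C, E, Q]
Visit L → queue [O, K, M, I, J, C, E, Q]
Visit O; enqueue D, B → queue [K, M, I, J, C, E, Q, D, B]
Visit K → queue [M, I, J, C, E, Q, D, B]
Visit M; enqueue S → queue [I, J, C, E, Q, D, B, S]
Visit I → queue [J, C, E, Q, D, B, S]
Visit J → queue [C, E, Q, D, B, S]
Visit C → queue [E, Q, D, B, S]
Visit E → queue [Q, D, B, S]
Visit Q → queue [D, B, S]
Visit D → queue [B, S]
Visit B → queue [S]
Visit S → queue []

Visit order: G, N, P, T, F, H, R, L, O, K, M, I, J, C, E, Q, D, B, S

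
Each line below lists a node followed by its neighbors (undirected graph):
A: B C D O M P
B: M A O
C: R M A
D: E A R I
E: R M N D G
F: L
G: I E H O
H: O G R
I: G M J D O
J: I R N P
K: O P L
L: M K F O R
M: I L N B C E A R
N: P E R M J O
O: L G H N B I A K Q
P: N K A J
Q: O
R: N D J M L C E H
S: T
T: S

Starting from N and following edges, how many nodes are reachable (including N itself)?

18

BFS from N visits: N, E, J, M, O, P, R, D, G, I, A, B, C, L, H, K, Q, F
Reachable nodes: 18 of 20 total.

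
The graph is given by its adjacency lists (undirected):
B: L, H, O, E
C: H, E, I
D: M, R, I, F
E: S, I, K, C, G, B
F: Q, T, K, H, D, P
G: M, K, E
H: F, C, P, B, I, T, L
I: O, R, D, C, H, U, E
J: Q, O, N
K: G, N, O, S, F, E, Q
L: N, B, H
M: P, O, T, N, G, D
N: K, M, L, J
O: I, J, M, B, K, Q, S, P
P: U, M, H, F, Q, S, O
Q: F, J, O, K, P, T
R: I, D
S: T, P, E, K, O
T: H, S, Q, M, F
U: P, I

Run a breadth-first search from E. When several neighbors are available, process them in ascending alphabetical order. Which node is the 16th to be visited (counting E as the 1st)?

Visit E; enqueue B, C, G, I, K, S → queue [B, C, G, I, K, S]
Visit B; enqueue H, L, O → queue [C, G, I, K, S, H, L, O]
Visit C → queue [G, I, K, S, H, L, O]
Visit G; enqueue M → queue [I, K, S, H, L, O, M]
Visit I; enqueue D, R, U → queue [K, S, H, L, O, M, D, R, U]
Visit K; enqueue F, N, Q → queue [S, H, L, O, M, D, R, U, F, N, Q]
Visit S; enqueue P, T → queue [H, L, O, M, D, R, U, F, N, Q, P, T]
Visit H → queue [L, O, M, D, R, U, F, N, Q, P, T]
Visit L → queue [O, M, D, R, U, F, N, Q, P, T]
Visit O; enqueue J → queue [M, D, R, U, F, N, Q, P, T, J]
Visit M → queue [D, R, U, F, N, Q, P, T, J]
Visit D → queue [R, U, F, N, Q, P, T, J]
Visit R → queue [U, F, N, Q, P, T, J]
Visit U → queue [F, N, Q, P, T, J]
Visit F → queue [N, Q, P, T, J]
Visit N → queue [Q, P, T, J]
Visit Q → queue [P, T, J]
Visit P → queue [T, J]
Visit T → queue [J]
Visit J → queue []

Visit order: E, B, C, G, I, K, S, H, L, O, M, D, R, U, F, N, Q, P, T, J

N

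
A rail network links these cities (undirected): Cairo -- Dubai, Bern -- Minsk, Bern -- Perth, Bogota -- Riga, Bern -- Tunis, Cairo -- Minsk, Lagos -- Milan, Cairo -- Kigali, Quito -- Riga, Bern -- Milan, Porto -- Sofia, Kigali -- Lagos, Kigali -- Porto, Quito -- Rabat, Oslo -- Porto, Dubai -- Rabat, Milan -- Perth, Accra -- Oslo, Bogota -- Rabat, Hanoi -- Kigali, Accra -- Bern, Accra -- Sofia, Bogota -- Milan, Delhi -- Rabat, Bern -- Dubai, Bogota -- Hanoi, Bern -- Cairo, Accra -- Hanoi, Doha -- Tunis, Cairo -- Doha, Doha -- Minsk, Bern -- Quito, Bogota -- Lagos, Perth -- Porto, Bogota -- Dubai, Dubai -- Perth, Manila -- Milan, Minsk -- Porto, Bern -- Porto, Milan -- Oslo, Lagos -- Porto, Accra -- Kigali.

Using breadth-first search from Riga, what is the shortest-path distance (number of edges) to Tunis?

3

Level 0: Riga
Level 1: Bogota, Quito
Level 2: Bern, Dubai, Hanoi, Lagos, Milan, Rabat
Level 3: Accra, Cairo, Delhi, Kigali, Manila, Minsk, Oslo, Perth, Porto, Tunis
Level 4: Doha, Sofia
Tunis first appears at level 3.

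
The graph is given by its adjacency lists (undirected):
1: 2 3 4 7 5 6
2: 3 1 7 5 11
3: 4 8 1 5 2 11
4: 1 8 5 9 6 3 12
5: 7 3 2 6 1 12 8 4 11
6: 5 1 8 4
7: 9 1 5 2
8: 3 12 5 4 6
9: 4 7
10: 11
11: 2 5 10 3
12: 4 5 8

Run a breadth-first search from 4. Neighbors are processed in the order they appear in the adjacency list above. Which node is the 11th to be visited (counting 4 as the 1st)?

11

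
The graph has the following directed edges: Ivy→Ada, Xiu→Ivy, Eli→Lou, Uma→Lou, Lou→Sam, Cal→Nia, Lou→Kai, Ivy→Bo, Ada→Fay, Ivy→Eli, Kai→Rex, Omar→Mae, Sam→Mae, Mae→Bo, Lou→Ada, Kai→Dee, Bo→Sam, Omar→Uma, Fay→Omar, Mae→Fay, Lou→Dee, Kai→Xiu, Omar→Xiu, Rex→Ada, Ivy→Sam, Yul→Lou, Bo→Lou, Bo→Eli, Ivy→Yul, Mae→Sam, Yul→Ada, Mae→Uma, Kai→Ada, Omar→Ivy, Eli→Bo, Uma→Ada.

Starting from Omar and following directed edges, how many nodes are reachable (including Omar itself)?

15

BFS from Omar visits: Omar, Xiu, Uma, Mae, Ivy, Lou, Ada, Sam, Fay, Bo, Yul, Eli, Kai, Dee, Rex
Reachable nodes: 15 of 17 total.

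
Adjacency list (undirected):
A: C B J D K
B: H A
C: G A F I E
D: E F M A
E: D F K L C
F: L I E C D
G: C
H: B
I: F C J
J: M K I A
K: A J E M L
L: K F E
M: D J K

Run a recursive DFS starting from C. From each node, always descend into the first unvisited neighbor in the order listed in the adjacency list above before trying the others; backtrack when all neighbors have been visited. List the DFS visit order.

C, G, A, B, H, J, M, D, E, F, L, K, I

Visit C
C → G
C → A
A → B
B → H
A → J
J → M
M → D
D → E
E → F
F → L
L → K
F → I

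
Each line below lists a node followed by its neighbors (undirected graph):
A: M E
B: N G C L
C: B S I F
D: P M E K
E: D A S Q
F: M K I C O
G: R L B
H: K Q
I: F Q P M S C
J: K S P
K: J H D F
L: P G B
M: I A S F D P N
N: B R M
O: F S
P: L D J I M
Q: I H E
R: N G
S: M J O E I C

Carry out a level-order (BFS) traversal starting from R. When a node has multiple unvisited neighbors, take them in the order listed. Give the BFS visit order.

Visit R; enqueue N, G → queue [N, G]
Visit N; enqueue B, M → queue [G, B, M]
Visit G; enqueue L → queue [B, M, L]
Visit B; enqueue C → queue [M, L, C]
Visit M; enqueue I, A, S, F, D, P → queue [L, C, I, A, S, F, D, P]
Visit L → queue [C, I, A, S, F, D, P]
Visit C → queue [I, A, S, F, D, P]
Visit I; enqueue Q → queue [A, S, F, D, P, Q]
Visit A; enqueue E → queue [S, F, D, P, Q, E]
Visit S; enqueue J, O → queue [F, D, P, Q, E, J, O]
Visit F; enqueue K → queue [D, P, Q, E, J, O, K]
Visit D → queue [P, Q, E, J, O, K]
Visit P → queue [Q, E, J, O, K]
Visit Q; enqueue H → queue [E, J, O, K, H]
Visit E → queue [J, O, K, H]
Visit J → queue [O, K, H]
Visit O → queue [K, H]
Visit K → queue [H]
Visit H → queue []

R N G B M L C I A S F D P Q E J O K H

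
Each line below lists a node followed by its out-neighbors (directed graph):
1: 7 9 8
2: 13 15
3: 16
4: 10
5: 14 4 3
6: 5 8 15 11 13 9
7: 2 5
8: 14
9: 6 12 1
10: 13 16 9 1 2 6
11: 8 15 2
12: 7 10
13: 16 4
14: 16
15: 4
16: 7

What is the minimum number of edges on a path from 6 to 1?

Level 0: 6
Level 1: 5, 8, 9, 11, 13, 15
Level 2: 1, 2, 3, 4, 12, 14, 16
Level 3: 7, 10
1 first appears at level 2.

2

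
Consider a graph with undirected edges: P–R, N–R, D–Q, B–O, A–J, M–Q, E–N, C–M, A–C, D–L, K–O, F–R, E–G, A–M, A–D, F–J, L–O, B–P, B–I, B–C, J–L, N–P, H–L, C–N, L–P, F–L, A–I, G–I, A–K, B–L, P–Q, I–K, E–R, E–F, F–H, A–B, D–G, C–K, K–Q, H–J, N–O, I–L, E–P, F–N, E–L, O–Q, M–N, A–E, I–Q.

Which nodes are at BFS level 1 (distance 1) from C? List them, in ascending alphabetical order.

A, B, K, M, N

Level 0: C
Level 1: A, B, K, M, N
Level 2: D, E, F, I, J, L, O, P, Q, R
Level 3: G, H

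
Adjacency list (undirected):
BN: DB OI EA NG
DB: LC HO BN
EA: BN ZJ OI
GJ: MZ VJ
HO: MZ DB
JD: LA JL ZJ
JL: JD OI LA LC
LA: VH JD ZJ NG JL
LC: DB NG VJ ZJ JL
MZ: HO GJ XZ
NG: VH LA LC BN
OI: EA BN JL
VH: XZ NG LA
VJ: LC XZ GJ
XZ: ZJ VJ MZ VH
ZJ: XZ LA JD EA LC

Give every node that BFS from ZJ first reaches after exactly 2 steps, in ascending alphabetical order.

Level 0: ZJ
Level 1: EA, JD, LA, LC, XZ
Level 2: BN, DB, JL, MZ, NG, OI, VH, VJ
Level 3: GJ, HO

BN, DB, JL, MZ, NG, OI, VH, VJ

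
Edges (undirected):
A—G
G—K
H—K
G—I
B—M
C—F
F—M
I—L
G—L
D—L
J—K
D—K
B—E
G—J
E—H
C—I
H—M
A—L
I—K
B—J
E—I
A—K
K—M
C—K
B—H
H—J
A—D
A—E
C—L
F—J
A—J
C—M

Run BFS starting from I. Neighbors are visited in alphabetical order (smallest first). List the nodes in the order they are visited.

I C E G K L F M A B H J D

Visit I; enqueue C, E, G, K, L → queue [C, E, G, K, L]
Visit C; enqueue F, M → queue [E, G, K, L, F, M]
Visit E; enqueue A, B, H → queue [G, K, L, F, M, A, B, H]
Visit G; enqueue J → queue [K, L, F, M, A, B, H, J]
Visit K; enqueue D → queue [L, F, M, A, B, H, J, D]
Visit L → queue [F, M, A, B, H, J, D]
Visit F → queue [M, A, B, H, J, D]
Visit M → queue [A, B, H, J, D]
Visit A → queue [B, H, J, D]
Visit B → queue [H, J, D]
Visit H → queue [J, D]
Visit J → queue [D]
Visit D → queue []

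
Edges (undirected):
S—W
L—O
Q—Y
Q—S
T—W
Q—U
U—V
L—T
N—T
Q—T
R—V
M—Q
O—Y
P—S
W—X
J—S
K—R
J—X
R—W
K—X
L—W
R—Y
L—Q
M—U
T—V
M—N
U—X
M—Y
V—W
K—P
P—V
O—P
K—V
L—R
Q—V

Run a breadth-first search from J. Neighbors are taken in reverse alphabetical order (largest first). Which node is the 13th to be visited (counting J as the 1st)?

M

Visit J; enqueue X, S → queue [X, S]
Visit X; enqueue W, U, K → queue [S, W, U, K]
Visit S; enqueue Q, P → queue [W, U, K, Q, P]
Visit W; enqueue V, T, R, L → queue [U, K, Q, P, V, T, R, L]
Visit U; enqueue M → queue [K, Q, P, V, T, R, L, M]
Visit K → queue [Q, P, V, T, R, L, M]
Visit Q; enqueue Y → queue [P, V, T, R, L, M, Y]
Visit P; enqueue O → queue [V, T, R, L, M, Y, O]
Visit V → queue [T, R, L, M, Y, O]
Visit T; enqueue N → queue [R, L, M, Y, O, N]
Visit R → queue [L, M, Y, O, N]
Visit L → queue [M, Y, O, N]
Visit M → queue [Y, O, N]
Visit Y → queue [O, N]
Visit O → queue [N]
Visit N → queue []

Visit order: J, X, S, W, U, K, Q, P, V, T, R, L, M, Y, O, N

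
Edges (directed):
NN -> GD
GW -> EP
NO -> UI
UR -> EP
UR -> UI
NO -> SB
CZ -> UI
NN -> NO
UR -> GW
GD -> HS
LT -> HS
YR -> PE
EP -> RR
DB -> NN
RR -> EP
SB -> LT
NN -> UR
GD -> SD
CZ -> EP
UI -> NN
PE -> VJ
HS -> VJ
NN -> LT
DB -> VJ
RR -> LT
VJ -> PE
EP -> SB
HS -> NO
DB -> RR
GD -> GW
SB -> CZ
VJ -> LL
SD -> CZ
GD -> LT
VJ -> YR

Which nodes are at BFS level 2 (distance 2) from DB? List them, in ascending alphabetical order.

EP, GD, LL, LT, NO, PE, UR, YR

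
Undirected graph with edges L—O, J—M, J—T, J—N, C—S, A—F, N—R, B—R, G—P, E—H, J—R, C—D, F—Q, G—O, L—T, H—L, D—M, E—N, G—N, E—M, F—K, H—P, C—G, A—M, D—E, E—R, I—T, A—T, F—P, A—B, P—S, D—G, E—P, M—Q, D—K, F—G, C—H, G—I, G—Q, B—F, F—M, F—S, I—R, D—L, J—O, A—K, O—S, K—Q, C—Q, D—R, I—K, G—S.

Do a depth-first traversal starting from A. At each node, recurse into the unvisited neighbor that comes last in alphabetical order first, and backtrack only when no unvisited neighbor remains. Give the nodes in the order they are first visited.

A, T, L, O, S, P, H, E, R, N, J, M, Q, K, I, G, F, B, D, C

Visit A
A → T
T → L
L → O
O → S
S → P
P → H
H → E
E → R
R → N
N → J
J → M
M → Q
Q → K
K → I
I → G
G → F
F → B
G → D
D → C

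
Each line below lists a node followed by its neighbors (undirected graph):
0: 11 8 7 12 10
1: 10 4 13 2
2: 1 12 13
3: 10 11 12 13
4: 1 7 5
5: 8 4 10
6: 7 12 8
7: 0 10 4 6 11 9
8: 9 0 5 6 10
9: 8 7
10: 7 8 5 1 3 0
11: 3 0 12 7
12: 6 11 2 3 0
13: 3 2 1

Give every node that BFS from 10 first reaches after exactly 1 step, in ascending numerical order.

0, 1, 3, 5, 7, 8

Level 0: 10
Level 1: 0, 1, 3, 5, 7, 8
Level 2: 2, 4, 6, 9, 11, 12, 13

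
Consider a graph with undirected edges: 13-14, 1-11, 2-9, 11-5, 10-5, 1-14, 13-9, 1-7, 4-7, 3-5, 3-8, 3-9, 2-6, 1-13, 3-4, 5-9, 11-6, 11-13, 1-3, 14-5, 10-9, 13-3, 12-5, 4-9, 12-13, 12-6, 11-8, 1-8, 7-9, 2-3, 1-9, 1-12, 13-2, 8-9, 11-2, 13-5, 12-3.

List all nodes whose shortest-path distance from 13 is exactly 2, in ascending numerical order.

4, 6, 7, 8, 10

Level 0: 13
Level 1: 1, 2, 3, 5, 9, 11, 12, 14
Level 2: 4, 6, 7, 8, 10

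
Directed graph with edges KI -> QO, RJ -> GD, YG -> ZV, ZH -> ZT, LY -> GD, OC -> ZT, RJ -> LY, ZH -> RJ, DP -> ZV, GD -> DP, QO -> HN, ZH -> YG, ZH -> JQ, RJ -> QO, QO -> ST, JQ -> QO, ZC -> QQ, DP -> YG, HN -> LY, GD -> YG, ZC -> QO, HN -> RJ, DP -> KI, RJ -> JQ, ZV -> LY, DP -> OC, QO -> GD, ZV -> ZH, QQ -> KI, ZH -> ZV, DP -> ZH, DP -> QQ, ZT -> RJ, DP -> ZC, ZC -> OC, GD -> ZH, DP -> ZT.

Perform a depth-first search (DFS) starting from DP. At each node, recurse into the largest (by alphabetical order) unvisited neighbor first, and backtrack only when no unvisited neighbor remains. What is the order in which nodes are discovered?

DP ZV ZH ZT RJ QO ST HN LY GD YG JQ ZC QQ KI OC

Visit DP
DP → ZV
ZV → ZH
ZH → ZT
ZT → RJ
RJ → QO
QO → ST
QO → HN
HN → LY
LY → GD
GD → YG
RJ → JQ
DP → ZC
ZC → QQ
QQ → KI
ZC → OC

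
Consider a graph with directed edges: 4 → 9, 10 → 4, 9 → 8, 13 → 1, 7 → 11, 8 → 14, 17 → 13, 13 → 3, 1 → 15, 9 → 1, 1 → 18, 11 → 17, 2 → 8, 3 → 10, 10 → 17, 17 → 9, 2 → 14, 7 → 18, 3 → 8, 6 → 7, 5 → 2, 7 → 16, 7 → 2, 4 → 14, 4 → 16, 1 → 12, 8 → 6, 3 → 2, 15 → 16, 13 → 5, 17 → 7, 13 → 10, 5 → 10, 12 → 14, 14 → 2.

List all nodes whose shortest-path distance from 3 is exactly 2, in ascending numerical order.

4, 6, 14, 17

Level 0: 3
Level 1: 2, 8, 10
Level 2: 4, 6, 14, 17
Level 3: 7, 9, 13, 16
Level 4: 1, 5, 11, 18
Level 5: 12, 15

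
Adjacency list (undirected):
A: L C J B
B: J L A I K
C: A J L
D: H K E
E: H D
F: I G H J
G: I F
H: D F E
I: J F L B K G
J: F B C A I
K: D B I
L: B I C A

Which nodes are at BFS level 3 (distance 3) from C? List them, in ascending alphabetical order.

Level 0: C
Level 1: A, J, L
Level 2: B, F, I
Level 3: G, H, K
Level 4: D, E

G, H, K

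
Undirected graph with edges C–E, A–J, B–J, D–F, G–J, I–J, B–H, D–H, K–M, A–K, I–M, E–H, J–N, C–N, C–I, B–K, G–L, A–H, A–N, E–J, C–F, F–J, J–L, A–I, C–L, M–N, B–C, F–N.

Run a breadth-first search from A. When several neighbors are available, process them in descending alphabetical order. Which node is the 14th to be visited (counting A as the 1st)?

Visit A; enqueue N, K, J, I, H → queue [N, K, J, I, H]
Visit N; enqueue M, F, C → queue [K, J, I, H, M, F, C]
Visit K; enqueue B → queue [J, I, H, M, F, C, B]
Visit J; enqueue L, G, E → queue [I, H, M, F, C, B, L, G, E]
Visit I → queue [H, M, F, C, B, L, G, E]
Visit H; enqueue D → queue [M, F, C, B, L, G, E, D]
Visit M → queue [F, C, B, L, G, E, D]
Visit F → queue [C, B, L, G, E, D]
Visit C → queue [B, L, G, E, D]
Visit B → queue [L, G, E, D]
Visit L → queue [G, E, D]
Visit G → queue [E, D]
Visit E → queue [D]
Visit D → queue []

Visit order: A, N, K, J, I, H, M, F, C, B, L, G, E, D

D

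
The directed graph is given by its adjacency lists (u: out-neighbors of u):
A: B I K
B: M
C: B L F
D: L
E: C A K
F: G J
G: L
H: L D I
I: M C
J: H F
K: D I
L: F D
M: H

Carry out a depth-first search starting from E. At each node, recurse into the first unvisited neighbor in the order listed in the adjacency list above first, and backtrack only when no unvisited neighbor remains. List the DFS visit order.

E C B M H L F G J D I A K

Visit E
E → C
C → B
B → M
M → H
H → L
L → F
F → G
F → J
L → D
H → I
E → A
A → K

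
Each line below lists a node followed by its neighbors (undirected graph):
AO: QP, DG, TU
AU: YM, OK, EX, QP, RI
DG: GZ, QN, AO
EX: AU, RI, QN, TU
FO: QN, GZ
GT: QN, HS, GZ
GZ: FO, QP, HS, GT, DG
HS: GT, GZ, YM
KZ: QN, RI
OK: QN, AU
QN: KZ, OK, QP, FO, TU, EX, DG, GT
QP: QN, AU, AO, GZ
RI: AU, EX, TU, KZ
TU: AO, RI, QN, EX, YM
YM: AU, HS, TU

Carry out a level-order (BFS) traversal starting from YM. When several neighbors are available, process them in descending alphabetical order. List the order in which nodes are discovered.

YM -> TU -> HS -> AU -> RI -> QN -> EX -> AO -> GZ -> GT -> QP -> OK -> KZ -> FO -> DG

Visit YM; enqueue TU, HS, AU → queue [TU, HS, AU]
Visit TU; enqueue RI, QN, EX, AO → queue [HS, AU, RI, QN, EX, AO]
Visit HS; enqueue GZ, GT → queue [AU, RI, QN, EX, AO, GZ, GT]
Visit AU; enqueue QP, OK → queue [RI, QN, EX, AO, GZ, GT, QP, OK]
Visit RI; enqueue KZ → queue [QN, EX, AO, GZ, GT, QP, OK, KZ]
Visit QN; enqueue FO, DG → queue [EX, AO, GZ, GT, QP, OK, KZ, FO, DG]
Visit EX → queue [AO, GZ, GT, QP, OK, KZ, FO, DG]
Visit AO → queue [GZ, GT, QP, OK, KZ, FO, DG]
Visit GZ → queue [GT, QP, OK, KZ, FO, DG]
Visit GT → queue [QP, OK, KZ, FO, DG]
Visit QP → queue [OK, KZ, FO, DG]
Visit OK → queue [KZ, FO, DG]
Visit KZ → queue [FO, DG]
Visit FO → queue [DG]
Visit DG → queue []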